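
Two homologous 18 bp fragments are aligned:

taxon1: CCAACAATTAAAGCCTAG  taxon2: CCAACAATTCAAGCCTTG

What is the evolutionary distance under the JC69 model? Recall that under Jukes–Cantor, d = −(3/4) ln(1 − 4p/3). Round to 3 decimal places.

The sequences differ at 2 of 18 sites (10, 17), so p = 2/18 ≈ 0.111111.
d = −(3/4) ln(1 − 4p/3) = −0.75 ln(1 − 0.148148) = −0.75 ln(0.851852)
  = −0.75 × (-0.160342) = 0.120257 substitutions/site.

0.120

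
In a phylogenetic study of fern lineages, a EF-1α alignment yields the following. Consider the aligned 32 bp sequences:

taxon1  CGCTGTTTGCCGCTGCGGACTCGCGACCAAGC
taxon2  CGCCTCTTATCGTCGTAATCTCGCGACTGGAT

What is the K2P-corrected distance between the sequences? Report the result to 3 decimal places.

Of 32 sites, 14 differences are transitions and 2 are transversions, so P = 14/32 = 0.4375 and Q = 2/32 = 0.0625.
Under the Kimura two-parameter model, d = −½ ln(1 − 2P − Q) − ¼ ln(1 − 2Q).
1 − 2P − Q = 0.0625, giving −½ ln(0.0625) = 1.386294.
1 − 2Q = 0.875, giving −¼ ln(0.875) = 0.033383.
d = 1.386294 + 0.033383 = 1.419677.

1.420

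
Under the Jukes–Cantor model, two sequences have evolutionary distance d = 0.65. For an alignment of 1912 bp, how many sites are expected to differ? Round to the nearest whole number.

831

Invert JC69: p = (3/4)(1 − e^(−4d/3)) = 0.75 × (1 − e^(-0.866667)) = 0.75 × (1 − 0.420350) = 0.434738.
Expected differing sites = pL ≈ 0.434738 × 1912 = 831.219056 ≈ 831.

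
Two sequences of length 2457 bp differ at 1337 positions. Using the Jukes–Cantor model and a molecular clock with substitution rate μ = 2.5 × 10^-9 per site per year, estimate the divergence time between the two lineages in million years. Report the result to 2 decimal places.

193.95

p = 1337/2457 ≈ 0.54416.
d = −(3/4) ln(1 − 4p/3) = −0.75 ln(1 − 0.725547) = −0.75 ln(0.274453)
  = −0.75 × (-1.292975) = 0.969731 substitutions/site.
Under a molecular clock d = 2μt, so t = d/(2μ) = 0.969731 / (2 × 2.5 × 10^-9) = 193.95 million years.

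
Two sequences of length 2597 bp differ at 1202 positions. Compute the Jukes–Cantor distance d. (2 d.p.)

p = 1202/2597 ≈ 0.462842.
d = −(3/4) ln(1 − 4p/3) = −0.75 ln(1 − 0.617123) = −0.75 ln(0.382877)
  = −0.75 × (-0.960041) = 0.720031 substitutions/site.

0.72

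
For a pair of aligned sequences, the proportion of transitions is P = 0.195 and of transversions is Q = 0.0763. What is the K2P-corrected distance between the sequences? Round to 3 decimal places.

0.355

Under the Kimura two-parameter model, d = −½ ln(1 − 2P − Q) − ¼ ln(1 − 2Q).
1 − 2P − Q = 0.5337, giving −½ ln(0.5337) = 0.313961.
1 − 2Q = 0.8474, giving −¼ ln(0.8474) = 0.041396.
d = 0.313961 + 0.041396 = 0.355357.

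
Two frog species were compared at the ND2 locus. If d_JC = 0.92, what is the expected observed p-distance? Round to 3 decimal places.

0.530

p = (3/4)(1 − e^(−4d/3)) = 0.75 × (1 − e^(-1.226667)) = 0.75 × (1 − 0.293268) = 0.530049.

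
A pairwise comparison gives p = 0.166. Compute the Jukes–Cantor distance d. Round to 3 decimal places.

0.188

d = −(3/4) ln(1 − 4p/3) = −0.75 ln(1 − 0.221333) = −0.75 ln(0.778667)
  = −0.75 × (-0.250172) = 0.187629 substitutions/site.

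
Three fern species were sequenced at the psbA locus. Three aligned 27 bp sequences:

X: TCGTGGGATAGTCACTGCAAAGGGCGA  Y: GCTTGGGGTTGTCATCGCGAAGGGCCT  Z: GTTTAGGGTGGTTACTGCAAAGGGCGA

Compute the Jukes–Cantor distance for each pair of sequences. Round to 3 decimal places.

d(X,Y) = 0.441, d(X,Z) = 0.318, d(Y,Z) = 0.441

X–Y: 9/27 sites differ → p ≈ 0.333333, d = −0.75 ln(1 − 0.444444) = 0.440839 ≈ 0.441.
X–Z: 7/27 sites differ → p ≈ 0.259259, d = −0.75 ln(1 − 0.345679) = 0.318118 ≈ 0.318.
Y–Z: 9/27 sites differ → p ≈ 0.333333, d = −0.75 ln(1 − 0.444444) = 0.440839 ≈ 0.441.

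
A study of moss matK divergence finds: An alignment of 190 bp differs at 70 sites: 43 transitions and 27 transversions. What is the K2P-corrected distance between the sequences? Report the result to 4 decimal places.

P = 43/190 ≈ 0.226316 and Q = 27/190 ≈ 0.142105.
Under the Kimura two-parameter model, d = −½ ln(1 − 2P − Q) − ¼ ln(1 − 2Q).
1 − 2P − Q = 0.405263, giving −½ ln(0.405263) = 0.451610.
1 − 2Q = 0.71579, giving −¼ ln(0.71579) = 0.083592.
d = 0.451610 + 0.083592 = 0.535202.

0.5352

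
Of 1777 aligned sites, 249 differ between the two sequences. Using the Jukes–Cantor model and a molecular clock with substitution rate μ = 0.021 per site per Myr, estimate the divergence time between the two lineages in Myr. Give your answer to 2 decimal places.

p = 249/1777 ≈ 0.140124.
d = −(3/4) ln(1 − 4p/3) = −0.75 ln(1 − 0.186832) = −0.75 ln(0.813168)
  = −0.75 × (-0.206818) = 0.155114 substitutions/site.
Under a molecular clock d = 2μt, so t = d/(2μ) = 0.155114 / (2 × 0.021) = 3.69 Myr.

3.69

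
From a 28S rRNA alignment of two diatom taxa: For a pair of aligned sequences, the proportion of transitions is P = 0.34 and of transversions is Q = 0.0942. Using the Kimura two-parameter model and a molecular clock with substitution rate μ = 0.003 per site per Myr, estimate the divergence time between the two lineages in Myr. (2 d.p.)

Under the Kimura two-parameter model, d = −½ ln(1 − 2P − Q) − ¼ ln(1 − 2Q).
1 − 2P − Q = 0.2258, giving −½ ln(0.2258) = 0.744053.
1 − 2Q = 0.8116, giving −¼ ln(0.8116) = 0.052187.
d = 0.744053 + 0.052187 = 0.796240.
Under a molecular clock d = 2μt, so t = d/(2μ) = 0.796240 / (2 × 0.003) = 132.71 Myr.

132.71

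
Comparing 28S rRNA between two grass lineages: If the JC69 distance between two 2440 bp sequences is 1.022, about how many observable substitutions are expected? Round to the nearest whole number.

Invert JC69: p = (3/4)(1 − e^(−4d/3)) = 0.75 × (1 − e^(-1.362667)) = 0.75 × (1 − 0.255977) = 0.558017.
Expected differing sites = pL ≈ 0.558017 × 2440 = 1361.56148 ≈ 1362.

1362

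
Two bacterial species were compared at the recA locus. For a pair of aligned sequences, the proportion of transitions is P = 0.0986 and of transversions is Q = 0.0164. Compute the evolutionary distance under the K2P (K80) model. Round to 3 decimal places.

Under the Kimura two-parameter model, d = −½ ln(1 − 2P − Q) − ¼ ln(1 − 2Q).
1 − 2P − Q = 0.7864, giving −½ ln(0.7864) = 0.120145.
1 − 2Q = 0.9672, giving −¼ ln(0.9672) = 0.008337.
d = 0.120145 + 0.008337 = 0.128482.

0.128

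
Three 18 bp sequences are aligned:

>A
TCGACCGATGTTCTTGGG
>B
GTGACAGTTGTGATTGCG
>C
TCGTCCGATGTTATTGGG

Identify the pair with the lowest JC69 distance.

A–B: 7/18 differ, p = 0.389, d = 0.548.
A–C: 2/18 differ, p = 0.111, d = 0.120.
B–C: 7/18 differ, p = 0.389, d = 0.548.
The smallest distance is between A and C.

A and C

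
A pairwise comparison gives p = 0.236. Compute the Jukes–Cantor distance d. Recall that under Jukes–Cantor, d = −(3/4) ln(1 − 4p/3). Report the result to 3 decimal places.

d = −(3/4) ln(1 − 4p/3) = −0.75 ln(1 − 0.314667) = −0.75 ln(0.685333)
  = −0.75 × (-0.377850) = 0.283388 substitutions/site.

0.283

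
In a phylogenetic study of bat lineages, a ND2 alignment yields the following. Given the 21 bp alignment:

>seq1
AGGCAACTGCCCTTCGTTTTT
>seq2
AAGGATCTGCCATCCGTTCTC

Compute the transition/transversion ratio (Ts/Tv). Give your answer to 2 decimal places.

Transitions are A↔G and C↔T; transversions are all other mismatches.
Transitions: 4. Transversions: 3.
R = 4/3 = 1.333333… ≈ 1.33 (to 2 d.p.).

1.33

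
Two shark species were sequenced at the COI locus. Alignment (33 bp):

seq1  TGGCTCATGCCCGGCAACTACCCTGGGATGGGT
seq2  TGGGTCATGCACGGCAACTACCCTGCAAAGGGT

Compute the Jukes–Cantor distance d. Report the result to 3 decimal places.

The sequences differ at 5 of 33 sites (4, 11, 26, 27, 29), so p = 5/33 ≈ 0.151515.
d = −(3/4) ln(1 − 4p/3) = −0.75 ln(1 − 0.20202) = −0.75 ln(0.79798)
  = −0.75 × (-0.225672) = 0.169254 substitutions/site.

0.169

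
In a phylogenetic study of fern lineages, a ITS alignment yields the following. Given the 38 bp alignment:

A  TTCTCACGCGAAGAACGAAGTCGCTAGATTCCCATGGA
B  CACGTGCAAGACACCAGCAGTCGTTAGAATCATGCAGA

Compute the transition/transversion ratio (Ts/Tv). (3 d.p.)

Transitions are A↔G and C↔T; transversions are all other mismatches.
Transitions: 10. Transversions: 10.
R = 10/10 = 1.000.

1.000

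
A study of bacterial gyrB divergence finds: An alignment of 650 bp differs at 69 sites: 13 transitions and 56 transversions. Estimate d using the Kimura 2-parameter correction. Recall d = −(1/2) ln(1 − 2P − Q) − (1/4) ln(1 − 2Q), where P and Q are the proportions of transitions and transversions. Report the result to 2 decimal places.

0.11

P = 13/650 = 0.02 and Q = 56/650 ≈ 0.086154.
Under the Kimura two-parameter model, d = −½ ln(1 − 2P − Q) − ¼ ln(1 − 2Q).
1 − 2P − Q = 0.873846, giving −½ ln(0.873846) = 0.067426.
1 − 2Q = 0.827692, giving −¼ ln(0.827692) = 0.047279.
d = 0.067426 + 0.047279 = 0.114705.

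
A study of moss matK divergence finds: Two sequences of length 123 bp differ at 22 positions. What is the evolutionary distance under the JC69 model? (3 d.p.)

p = 22/123 ≈ 0.178862.
d = −(3/4) ln(1 − 4p/3) = −0.75 ln(1 − 0.238483) = −0.75 ln(0.761517)
  = −0.75 × (-0.272443) = 0.204332 substitutions/site.

0.204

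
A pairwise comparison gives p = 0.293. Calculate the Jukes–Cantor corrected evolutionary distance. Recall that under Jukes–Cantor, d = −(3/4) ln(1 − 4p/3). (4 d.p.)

0.3715

d = −(3/4) ln(1 − 4p/3) = −0.75 ln(1 − 0.390667) = −0.75 ln(0.609333)
  = −0.75 × (-0.495390) = 0.371543 substitutions/site.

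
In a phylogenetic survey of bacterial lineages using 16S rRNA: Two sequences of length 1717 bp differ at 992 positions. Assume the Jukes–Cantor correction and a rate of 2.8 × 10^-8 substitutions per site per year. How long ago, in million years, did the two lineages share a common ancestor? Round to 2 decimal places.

19.70

p = 992/1717 ≈ 0.577752.
d = −(3/4) ln(1 − 4p/3) = −0.75 ln(1 − 0.770336) = −0.75 ln(0.229664)
  = −0.75 × (-1.471138) = 1.103354 substitutions/site.
Under a molecular clock d = 2μt, so t = d/(2μ) = 1.103354 / (2 × 2.8 × 10^-8) = 19.70 million years.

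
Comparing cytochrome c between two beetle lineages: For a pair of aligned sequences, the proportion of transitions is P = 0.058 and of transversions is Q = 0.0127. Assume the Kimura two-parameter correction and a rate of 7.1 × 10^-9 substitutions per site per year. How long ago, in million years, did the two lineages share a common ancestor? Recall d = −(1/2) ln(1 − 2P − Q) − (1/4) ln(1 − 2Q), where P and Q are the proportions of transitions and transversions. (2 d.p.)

5.30

Under the Kimura two-parameter model, d = −½ ln(1 − 2P − Q) − ¼ ln(1 − 2Q).
1 − 2P − Q = 0.8713, giving −½ ln(0.8713) = 0.068884.
1 − 2Q = 0.9746, giving −¼ ln(0.9746) = 0.006432.
d = 0.068884 + 0.006432 = 0.075316.
Under a molecular clock d = 2μt, so t = d/(2μ) = 0.075316 / (2 × 7.1 × 10^-9) = 5.30 million years.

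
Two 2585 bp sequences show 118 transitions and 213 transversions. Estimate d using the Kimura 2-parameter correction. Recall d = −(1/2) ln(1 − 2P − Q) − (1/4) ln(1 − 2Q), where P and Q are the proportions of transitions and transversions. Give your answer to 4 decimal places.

0.1404

P = 118/2585 ≈ 0.045648 and Q = 213/2585 ≈ 0.082398.
Under the Kimura two-parameter model, d = −½ ln(1 − 2P − Q) − ¼ ln(1 − 2Q).
1 − 2P − Q = 0.826306, giving −½ ln(0.826306) = 0.095395.
1 − 2Q = 0.835204, giving −¼ ln(0.835204) = 0.045020.
d = 0.095395 + 0.045020 = 0.140415.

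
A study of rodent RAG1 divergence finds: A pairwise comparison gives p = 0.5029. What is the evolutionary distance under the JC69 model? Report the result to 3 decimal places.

0.833

d = −(3/4) ln(1 − 4p/3) = −0.75 ln(1 − 0.670533) = −0.75 ln(0.329467)
  = −0.75 × (-1.110279) = 0.832709 substitutions/site.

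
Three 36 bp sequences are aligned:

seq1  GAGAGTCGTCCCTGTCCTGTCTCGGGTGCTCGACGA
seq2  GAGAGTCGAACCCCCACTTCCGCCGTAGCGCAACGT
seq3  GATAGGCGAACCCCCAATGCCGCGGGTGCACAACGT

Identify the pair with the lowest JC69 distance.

seq2 and seq3

seq1–seq2: 15/36 differ, p = 0.417, d = 0.608.
seq1–seq3: 14/36 differ, p = 0.389, d = 0.548.
seq2–seq3: 8/36 differ, p = 0.222, d = 0.264.
The smallest distance is between seq2 and seq3.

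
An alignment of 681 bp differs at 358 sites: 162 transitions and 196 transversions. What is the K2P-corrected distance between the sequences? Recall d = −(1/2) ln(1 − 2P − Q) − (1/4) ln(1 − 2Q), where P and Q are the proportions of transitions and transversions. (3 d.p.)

0.935

P = 162/681 ≈ 0.237885 and Q = 196/681 ≈ 0.287812.
Under the Kimura two-parameter model, d = −½ ln(1 − 2P − Q) − ¼ ln(1 − 2Q).
1 − 2P − Q = 0.236418, giving −½ ln(0.236418) = 0.721077.
1 − 2Q = 0.424376, giving −¼ ln(0.424376) = 0.214284.
d = 0.721077 + 0.214284 = 0.935361.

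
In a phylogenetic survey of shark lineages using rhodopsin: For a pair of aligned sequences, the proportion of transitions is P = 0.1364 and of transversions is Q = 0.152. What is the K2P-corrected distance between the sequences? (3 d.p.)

Under the Kimura two-parameter model, d = −½ ln(1 − 2P − Q) − ¼ ln(1 − 2Q).
1 − 2P − Q = 0.5752, giving −½ ln(0.5752) = 0.276519.
1 − 2Q = 0.696, giving −¼ ln(0.696) = 0.090601.
d = 0.276519 + 0.090601 = 0.367120.

0.367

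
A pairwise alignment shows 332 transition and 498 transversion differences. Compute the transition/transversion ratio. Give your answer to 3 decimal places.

0.667

R = 332/498 = 0.666666… ≈ 0.667 (to 3 d.p.).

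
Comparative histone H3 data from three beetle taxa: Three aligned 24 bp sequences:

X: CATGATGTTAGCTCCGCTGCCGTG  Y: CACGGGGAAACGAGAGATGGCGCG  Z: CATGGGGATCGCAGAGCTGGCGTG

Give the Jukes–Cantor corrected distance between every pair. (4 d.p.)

X–Y: 13/24 sites differ → p ≈ 0.541667, d = −0.75 ln(1 − 0.722223) = 0.960702 ≈ 0.9607.
X–Z: 8/24 sites differ → p ≈ 0.333333, d = −0.75 ln(1 − 0.444444) = 0.440839 ≈ 0.4408.
Y–Z: 7/24 sites differ → p ≈ 0.291667, d = −0.75 ln(1 − 0.388889) = 0.369358 ≈ 0.3694.

d(X,Y) = 0.9607, d(X,Z) = 0.4408, d(Y,Z) = 0.3694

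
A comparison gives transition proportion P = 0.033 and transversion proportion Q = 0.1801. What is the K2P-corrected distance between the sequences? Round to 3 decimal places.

Under the Kimura two-parameter model, d = −½ ln(1 − 2P − Q) − ¼ ln(1 − 2Q).
1 − 2P − Q = 0.7539, giving −½ ln(0.7539) = 0.141248.
1 − 2Q = 0.6398, giving −¼ ln(0.6398) = 0.111650.
d = 0.141248 + 0.111650 = 0.252898.

0.253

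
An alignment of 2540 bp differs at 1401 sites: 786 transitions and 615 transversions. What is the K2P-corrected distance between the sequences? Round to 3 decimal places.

P = 786/2540 ≈ 0.309449 and Q = 615/2540 ≈ 0.242126.
Under the Kimura two-parameter model, d = −½ ln(1 − 2P − Q) − ¼ ln(1 − 2Q).
1 − 2P − Q = 0.138976, giving −½ ln(0.138976) = 0.986727.
1 − 2Q = 0.515748, giving −¼ ln(0.515748) = 0.165534.
d = 0.986727 + 0.165534 = 1.152261.

1.152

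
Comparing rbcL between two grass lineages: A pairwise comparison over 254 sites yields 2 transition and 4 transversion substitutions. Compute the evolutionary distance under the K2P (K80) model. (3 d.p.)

P = 2/254 ≈ 0.007874 and Q = 4/254 ≈ 0.015748.
Under the Kimura two-parameter model, d = −½ ln(1 − 2P − Q) − ¼ ln(1 − 2Q).
1 − 2P − Q = 0.968504, giving −½ ln(0.968504) = 0.016001.
1 − 2Q = 0.968504, giving −¼ ln(0.968504) = 0.008001.
d = 0.016001 + 0.008001 = 0.024002.

0.024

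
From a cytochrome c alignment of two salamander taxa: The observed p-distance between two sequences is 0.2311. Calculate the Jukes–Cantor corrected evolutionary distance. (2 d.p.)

d = −(3/4) ln(1 − 4p/3) = −0.75 ln(1 − 0.308133) = −0.75 ln(0.691867)
  = −0.75 × (-0.368362) = 0.276272 substitutions/site.

0.28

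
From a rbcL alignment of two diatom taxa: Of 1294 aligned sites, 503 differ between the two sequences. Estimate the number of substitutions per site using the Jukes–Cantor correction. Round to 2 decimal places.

p = 503/1294 ≈ 0.388717.
d = −(3/4) ln(1 − 4p/3) = −0.75 ln(1 − 0.518289) = −0.75 ln(0.481711)
  = −0.75 × (-0.730411) = 0.547808 substitutions/site.

0.55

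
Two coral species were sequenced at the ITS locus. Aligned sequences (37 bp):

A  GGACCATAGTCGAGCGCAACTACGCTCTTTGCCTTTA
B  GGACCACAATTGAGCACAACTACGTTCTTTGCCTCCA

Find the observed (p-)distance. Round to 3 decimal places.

0.189

The sequences differ at 7 of 37 positions (sites 7, 9, 11, 16, 25, 35, 36).
p = 7/37 = 0.189189… ≈ 0.189 (to 3 d.p.).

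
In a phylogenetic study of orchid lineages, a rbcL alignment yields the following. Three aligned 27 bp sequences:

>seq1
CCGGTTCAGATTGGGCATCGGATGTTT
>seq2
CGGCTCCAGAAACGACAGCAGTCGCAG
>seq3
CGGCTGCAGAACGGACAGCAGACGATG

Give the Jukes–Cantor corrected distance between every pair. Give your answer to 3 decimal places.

seq1–seq2: 14/27 sites differ → p ≈ 0.518519, d = −0.75 ln(1 − 0.691359) = 0.881682 ≈ 0.882.
seq1–seq3: 11/27 sites differ → p ≈ 0.407407, d = −0.75 ln(1 − 0.543209) = 0.587647 ≈ 0.588.
seq2–seq3: 6/27 sites differ → p ≈ 0.222222, d = −0.75 ln(1 − 0.296296) = 0.263548 ≈ 0.264.

d(seq1,seq2) = 0.882, d(seq1,seq3) = 0.588, d(seq2,seq3) = 0.264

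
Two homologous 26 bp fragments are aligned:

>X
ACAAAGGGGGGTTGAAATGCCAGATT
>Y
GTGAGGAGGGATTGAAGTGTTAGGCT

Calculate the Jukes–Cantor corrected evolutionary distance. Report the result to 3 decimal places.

The sequences differ at 11 of 26 sites, so p = 11/26 ≈ 0.423077.
d = −(3/4) ln(1 − 4p/3) = −0.75 ln(1 − 0.564103) = −0.75 ln(0.435897)
  = −0.75 × (-0.830349) = 0.622762 substitutions/site.

0.623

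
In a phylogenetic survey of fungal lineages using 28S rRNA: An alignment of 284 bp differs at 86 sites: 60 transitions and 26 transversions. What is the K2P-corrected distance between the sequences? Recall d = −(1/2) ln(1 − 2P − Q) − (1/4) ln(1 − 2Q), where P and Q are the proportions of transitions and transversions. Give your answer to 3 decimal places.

0.411

P = 60/284 ≈ 0.211268 and Q = 26/284 ≈ 0.091549.
Under the Kimura two-parameter model, d = −½ ln(1 − 2P − Q) − ¼ ln(1 − 2Q).
1 − 2P − Q = 0.485915, giving −½ ln(0.485915) = 0.360861.
1 − 2Q = 0.816902, giving −¼ ln(0.816902) = 0.050559.
d = 0.360861 + 0.050559 = 0.411420.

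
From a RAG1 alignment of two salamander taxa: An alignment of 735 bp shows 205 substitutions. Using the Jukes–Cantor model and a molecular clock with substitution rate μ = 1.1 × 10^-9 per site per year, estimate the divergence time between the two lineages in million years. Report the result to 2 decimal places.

p = 205/735 ≈ 0.278912.
d = −(3/4) ln(1 − 4p/3) = −0.75 ln(1 − 0.371883) = −0.75 ln(0.628117)
  = −0.75 × (-0.465029) = 0.348772 substitutions/site.
Under a molecular clock d = 2μt, so t = d/(2μ) = 0.348772 / (2 × 1.1 × 10^-9) = 158.53 million years.

158.53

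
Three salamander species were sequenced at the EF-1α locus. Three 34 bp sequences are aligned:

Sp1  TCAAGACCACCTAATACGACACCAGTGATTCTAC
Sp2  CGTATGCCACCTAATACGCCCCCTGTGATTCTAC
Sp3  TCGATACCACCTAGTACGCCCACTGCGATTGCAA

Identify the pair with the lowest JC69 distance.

Sp1 and Sp2

Sp1–Sp2: 8/34 differ, p = 0.235, d = 0.282.
Sp1–Sp3: 11/34 differ, p = 0.324, d = 0.423.
Sp2–Sp3: 10/34 differ, p = 0.294, d = 0.373.
The smallest distance is between Sp1 and Sp2.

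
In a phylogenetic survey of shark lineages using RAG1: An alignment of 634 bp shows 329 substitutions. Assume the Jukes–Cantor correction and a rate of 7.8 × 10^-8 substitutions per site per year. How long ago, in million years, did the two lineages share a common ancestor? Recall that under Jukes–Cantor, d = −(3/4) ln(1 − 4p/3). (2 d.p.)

5.66

p = 329/634 ≈ 0.518927.
d = −(3/4) ln(1 − 4p/3) = −0.75 ln(1 − 0.691903) = −0.75 ln(0.308097)
  = −0.75 × (-1.177341) = 0.883006 substitutions/site.
Under a molecular clock d = 2μt, so t = d/(2μ) = 0.883006 / (2 × 7.8 × 10^-8) = 5.66 million years.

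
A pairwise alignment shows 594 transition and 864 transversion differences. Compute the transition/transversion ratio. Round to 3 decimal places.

0.688

R = 594/864 = 0.6875 ≈ 0.688 (to 3 d.p.).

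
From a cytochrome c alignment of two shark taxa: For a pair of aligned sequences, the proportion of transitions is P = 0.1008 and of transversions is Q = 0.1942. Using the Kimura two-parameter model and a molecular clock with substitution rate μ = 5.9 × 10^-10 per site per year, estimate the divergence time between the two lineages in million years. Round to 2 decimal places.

Under the Kimura two-parameter model, d = −½ ln(1 − 2P − Q) − ¼ ln(1 − 2Q).
1 − 2P − Q = 0.6042, giving −½ ln(0.6042) = 0.251925.
1 − 2Q = 0.6116, giving −¼ ln(0.6116) = 0.122919.
d = 0.251925 + 0.122919 = 0.374844.
Under a molecular clock d = 2μt, so t = d/(2μ) = 0.374844 / (2 × 5.9 × 10^-10) = 317.66 million years.

317.66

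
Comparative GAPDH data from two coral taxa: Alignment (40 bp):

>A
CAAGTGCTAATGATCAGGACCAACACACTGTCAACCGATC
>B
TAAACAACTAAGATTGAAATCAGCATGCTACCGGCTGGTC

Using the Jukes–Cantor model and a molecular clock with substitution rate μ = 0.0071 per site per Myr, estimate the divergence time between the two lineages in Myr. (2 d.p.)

69.81

The sequences differ at 22 of 40 sites, so p = 22/40 = 0.55.
d = −(3/4) ln(1 − 4p/3) = −0.75 ln(1 − 0.733333) = −0.75 ln(0.266667)
  = −0.75 × (-1.321755) = 0.991316 substitutions/site.
Under a molecular clock d = 2μt, so t = d/(2μ) = 0.991316 / (2 × 0.0071) = 69.81 Myr.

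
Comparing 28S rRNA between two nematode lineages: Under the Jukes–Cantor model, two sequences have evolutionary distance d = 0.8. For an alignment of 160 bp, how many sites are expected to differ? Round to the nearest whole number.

79

Invert JC69: p = (3/4)(1 − e^(−4d/3)) = 0.75 × (1 − e^(-1.066667)) = 0.75 × (1 − 0.344154) = 0.491885.
Expected differing sites = pL ≈ 0.491885 × 160 = 78.7016 ≈ 79.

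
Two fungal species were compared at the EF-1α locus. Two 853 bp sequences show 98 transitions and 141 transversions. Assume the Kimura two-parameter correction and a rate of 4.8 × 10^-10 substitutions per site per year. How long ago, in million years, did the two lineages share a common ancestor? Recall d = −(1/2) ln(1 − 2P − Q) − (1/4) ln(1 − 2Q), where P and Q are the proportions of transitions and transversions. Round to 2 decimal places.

P = 98/853 ≈ 0.114889 and Q = 141/853 ≈ 0.165299.
Under the Kimura two-parameter model, d = −½ ln(1 − 2P − Q) − ¼ ln(1 − 2Q).
1 − 2P − Q = 0.604923, giving −½ ln(0.604923) = 0.251327.
1 − 2Q = 0.669402, giving −¼ ln(0.669402) = 0.100343.
d = 0.251327 + 0.100343 = 0.351670.
Under a molecular clock d = 2μt, so t = d/(2μ) = 0.351670 / (2 × 4.8 × 10^-10) = 366.32 million years.

366.32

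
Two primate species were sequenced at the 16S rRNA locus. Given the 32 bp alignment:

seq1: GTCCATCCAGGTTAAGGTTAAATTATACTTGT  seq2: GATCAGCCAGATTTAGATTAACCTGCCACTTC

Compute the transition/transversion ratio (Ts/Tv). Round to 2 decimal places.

Transitions are A↔G and C↔T; transversions are all other mismatches.
Transitions: 8. Transversions: 7.
R = 8/7 = 1.142857… ≈ 1.14 (to 2 d.p.).

1.14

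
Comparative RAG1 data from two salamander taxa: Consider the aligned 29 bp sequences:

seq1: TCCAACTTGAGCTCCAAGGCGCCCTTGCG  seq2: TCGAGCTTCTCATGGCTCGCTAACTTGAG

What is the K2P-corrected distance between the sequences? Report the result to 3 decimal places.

Of 29 sites, 1 differences are transitions and 14 are transversions, so P = 1/29 ≈ 0.034483 and Q = 14/29 ≈ 0.482759.
Under the Kimura two-parameter model, d = −½ ln(1 − 2P − Q) − ¼ ln(1 − 2Q).
1 − 2P − Q = 0.448275, giving −½ ln(0.448275) = 0.401174.
1 − 2Q = 0.034482, giving −¼ ln(0.034482) = 0.841829.
d = 0.401174 + 0.841829 = 1.243003.

1.243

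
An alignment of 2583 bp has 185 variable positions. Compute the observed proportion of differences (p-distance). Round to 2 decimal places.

0.07

p = 185/2583 = 0.071622… ≈ 0.07 (to 2 d.p.).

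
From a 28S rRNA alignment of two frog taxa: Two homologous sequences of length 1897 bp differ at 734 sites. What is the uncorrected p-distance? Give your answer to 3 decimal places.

0.387

p = 734/1897 = 0.386926… ≈ 0.387 (to 3 d.p.).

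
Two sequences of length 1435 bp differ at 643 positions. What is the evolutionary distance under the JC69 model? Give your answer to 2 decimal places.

0.68

p = 643/1435 ≈ 0.448084.
d = −(3/4) ln(1 − 4p/3) = −0.75 ln(1 − 0.597445) = −0.75 ln(0.402555)
  = −0.75 × (-0.909924) = 0.682443 substitutions/site.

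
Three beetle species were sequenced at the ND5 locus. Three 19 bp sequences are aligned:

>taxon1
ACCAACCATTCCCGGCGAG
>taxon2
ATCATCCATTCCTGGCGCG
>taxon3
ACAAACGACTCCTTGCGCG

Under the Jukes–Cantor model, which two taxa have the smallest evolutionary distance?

taxon1–taxon2: 4/19 differ, p = 0.211, d = 0.247.
taxon1–taxon3: 6/19 differ, p = 0.316, d = 0.410.
taxon2–taxon3: 6/19 differ, p = 0.316, d = 0.410.
The smallest distance is between taxon1 and taxon2.

taxon1 and taxon2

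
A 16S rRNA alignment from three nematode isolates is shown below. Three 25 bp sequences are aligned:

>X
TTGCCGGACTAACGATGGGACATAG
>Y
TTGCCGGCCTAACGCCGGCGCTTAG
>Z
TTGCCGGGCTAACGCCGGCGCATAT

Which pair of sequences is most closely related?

Y and Z

X–Y: 6/25 differ, p = 0.240, d = 0.289.
X–Z: 6/25 differ, p = 0.240, d = 0.289.
Y–Z: 3/25 differ, p = 0.120, d = 0.131.
The smallest distance is between Y and Z.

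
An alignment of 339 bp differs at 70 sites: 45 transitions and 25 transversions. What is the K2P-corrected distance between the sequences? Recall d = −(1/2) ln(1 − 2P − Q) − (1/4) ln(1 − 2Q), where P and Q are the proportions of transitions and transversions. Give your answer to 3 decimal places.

P = 45/339 ≈ 0.132743 and Q = 25/339 ≈ 0.073746.
Under the Kimura two-parameter model, d = −½ ln(1 − 2P − Q) − ¼ ln(1 − 2Q).
1 − 2P − Q = 0.660768, giving −½ ln(0.660768) = 0.207176.
1 − 2Q = 0.852508, giving −¼ ln(0.852508) = 0.039893.
d = 0.207176 + 0.039893 = 0.247069.

0.247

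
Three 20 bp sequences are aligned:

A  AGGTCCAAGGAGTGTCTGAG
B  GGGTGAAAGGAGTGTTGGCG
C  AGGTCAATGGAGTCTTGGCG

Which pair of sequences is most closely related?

A–B: 6/20 differ, p = 0.300, d = 0.383.
A–C: 6/20 differ, p = 0.300, d = 0.383.
B–C: 4/20 differ, p = 0.200, d = 0.233.
The smallest distance is between B and C.

B and C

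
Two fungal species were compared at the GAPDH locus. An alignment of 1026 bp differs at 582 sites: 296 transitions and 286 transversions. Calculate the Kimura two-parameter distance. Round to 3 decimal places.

1.172

P = 296/1026 ≈ 0.288499 and Q = 286/1026 ≈ 0.278752.
Under the Kimura two-parameter model, d = −½ ln(1 − 2P − Q) − ¼ ln(1 − 2Q).
1 − 2P − Q = 0.14425, giving −½ ln(0.14425) = 0.968104.
1 − 2Q = 0.442496, giving −¼ ln(0.442496) = 0.203831.
d = 0.968104 + 0.203831 = 1.171935.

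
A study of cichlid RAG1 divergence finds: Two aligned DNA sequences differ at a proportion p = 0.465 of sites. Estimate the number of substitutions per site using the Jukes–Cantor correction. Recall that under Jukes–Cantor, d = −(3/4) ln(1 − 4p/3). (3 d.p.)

0.726

d = −(3/4) ln(1 − 4p/3) = −0.75 ln(1 − 0.62) = −0.75 ln(0.38)
  = −0.75 × (-0.967584) = 0.725688 substitutions/site.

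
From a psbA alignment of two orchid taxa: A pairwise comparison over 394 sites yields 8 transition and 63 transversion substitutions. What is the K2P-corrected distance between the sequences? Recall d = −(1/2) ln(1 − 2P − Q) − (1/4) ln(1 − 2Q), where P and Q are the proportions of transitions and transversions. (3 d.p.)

P = 8/394 ≈ 0.020305 and Q = 63/394 ≈ 0.159898.
Under the Kimura two-parameter model, d = −½ ln(1 − 2P − Q) − ¼ ln(1 − 2Q).
1 − 2P − Q = 0.799492, giving −½ ln(0.799492) = 0.111889.
1 − 2Q = 0.680204, giving −¼ ln(0.680204) = 0.096341.
d = 0.111889 + 0.096341 = 0.208230.

0.208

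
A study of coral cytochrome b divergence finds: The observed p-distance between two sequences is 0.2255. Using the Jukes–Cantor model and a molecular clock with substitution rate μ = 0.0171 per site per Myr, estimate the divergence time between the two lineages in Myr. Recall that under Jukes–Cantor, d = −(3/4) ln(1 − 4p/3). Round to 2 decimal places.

d = −(3/4) ln(1 − 4p/3) = −0.75 ln(1 − 0.300667) = −0.75 ln(0.699333)
  = −0.75 × (-0.357628) = 0.268221 substitutions/site.
Under a molecular clock d = 2μt, so t = d/(2μ) = 0.268221 / (2 × 0.0171) = 7.84 Myr.

7.84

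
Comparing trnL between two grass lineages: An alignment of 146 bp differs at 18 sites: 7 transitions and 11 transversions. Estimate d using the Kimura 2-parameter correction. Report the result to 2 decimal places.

P = 7/146 ≈ 0.047945 and Q = 11/146 ≈ 0.075342.
Under the Kimura two-parameter model, d = −½ ln(1 − 2P − Q) − ¼ ln(1 − 2Q).
1 − 2P − Q = 0.828768, giving −½ ln(0.828768) = 0.093908.
1 − 2Q = 0.849316, giving −¼ ln(0.849316) = 0.040831.
d = 0.093908 + 0.040831 = 0.134739.

0.13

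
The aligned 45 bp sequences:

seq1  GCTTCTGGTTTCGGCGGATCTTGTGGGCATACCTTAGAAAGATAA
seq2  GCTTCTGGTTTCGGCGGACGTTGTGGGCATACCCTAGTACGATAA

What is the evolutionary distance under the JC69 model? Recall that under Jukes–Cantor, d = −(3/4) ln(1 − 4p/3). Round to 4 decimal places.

0.1203

The sequences differ at 5 of 45 sites (19, 20, 34, 38, 40), so p = 5/45 ≈ 0.111111.
d = −(3/4) ln(1 − 4p/3) = −0.75 ln(1 − 0.148148) = −0.75 ln(0.851852)
  = −0.75 × (-0.160342) = 0.120257 substitutions/site.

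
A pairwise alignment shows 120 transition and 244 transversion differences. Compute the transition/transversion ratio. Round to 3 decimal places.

0.492

R = 120/244 = 0.491803… ≈ 0.492 (to 3 d.p.).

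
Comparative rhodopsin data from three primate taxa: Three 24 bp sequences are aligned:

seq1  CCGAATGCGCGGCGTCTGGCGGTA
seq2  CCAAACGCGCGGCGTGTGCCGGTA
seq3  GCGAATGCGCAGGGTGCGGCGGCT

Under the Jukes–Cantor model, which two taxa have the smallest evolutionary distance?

seq1 and seq2

seq1–seq2: 4/24 differ, p = 0.167, d = 0.188.
seq1–seq3: 7/24 differ, p = 0.292, d = 0.369.
seq2–seq3: 9/24 differ, p = 0.375, d = 0.520.
The smallest distance is between seq1 and seq2.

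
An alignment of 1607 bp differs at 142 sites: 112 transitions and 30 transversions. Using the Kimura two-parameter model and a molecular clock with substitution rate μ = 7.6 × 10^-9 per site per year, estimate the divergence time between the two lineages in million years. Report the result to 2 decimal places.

P = 112/1607 ≈ 0.069695 and Q = 30/1607 ≈ 0.018668.
Under the Kimura two-parameter model, d = −½ ln(1 − 2P − Q) − ¼ ln(1 − 2Q).
1 − 2P − Q = 0.841942, giving −½ ln(0.841942) = 0.086022.
1 − 2Q = 0.962664, giving −¼ ln(0.962664) = 0.009513.
d = 0.086022 + 0.009513 = 0.095535.
Under a molecular clock d = 2μt, so t = d/(2μ) = 0.095535 / (2 × 7.6 × 10^-9) = 6.29 million years.

6.29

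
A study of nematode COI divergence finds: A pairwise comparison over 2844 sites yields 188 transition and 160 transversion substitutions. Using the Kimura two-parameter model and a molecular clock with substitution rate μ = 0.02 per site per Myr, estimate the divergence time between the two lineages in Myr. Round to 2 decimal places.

3.36

P = 188/2844 ≈ 0.066104 and Q = 160/2844 ≈ 0.056259.
Under the Kimura two-parameter model, d = −½ ln(1 − 2P − Q) − ¼ ln(1 − 2Q).
1 − 2P − Q = 0.811533, giving −½ ln(0.811533) = 0.104415.
1 − 2Q = 0.887482, giving −¼ ln(0.887482) = 0.029842.
d = 0.104415 + 0.029842 = 0.134257.
Under a molecular clock d = 2μt, so t = d/(2μ) = 0.134257 / (2 × 0.02) = 3.36 Myr.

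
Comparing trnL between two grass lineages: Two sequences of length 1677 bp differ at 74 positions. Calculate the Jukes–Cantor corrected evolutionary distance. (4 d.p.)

p = 74/1677 ≈ 0.044126.
d = −(3/4) ln(1 − 4p/3) = −0.75 ln(1 − 0.058835) = −0.75 ln(0.941165)
  = −0.75 × (-0.060637) = 0.045478 substitutions/site.

0.0455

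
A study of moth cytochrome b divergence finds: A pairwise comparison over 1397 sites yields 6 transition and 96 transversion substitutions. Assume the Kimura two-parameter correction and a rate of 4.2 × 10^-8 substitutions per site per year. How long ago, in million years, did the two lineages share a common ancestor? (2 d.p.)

0.92

P = 6/1397 ≈ 0.004295 and Q = 96/1397 ≈ 0.068719.
Under the Kimura two-parameter model, d = −½ ln(1 − 2P − Q) − ¼ ln(1 − 2Q).
1 − 2P − Q = 0.922691, giving −½ ln(0.922691) = 0.040230.
1 − 2Q = 0.862562, giving −¼ ln(0.862562) = 0.036962.
d = 0.040230 + 0.036962 = 0.077192.
Under a molecular clock d = 2μt, so t = d/(2μ) = 0.077192 / (2 × 4.2 × 10^-8) = 0.92 million years.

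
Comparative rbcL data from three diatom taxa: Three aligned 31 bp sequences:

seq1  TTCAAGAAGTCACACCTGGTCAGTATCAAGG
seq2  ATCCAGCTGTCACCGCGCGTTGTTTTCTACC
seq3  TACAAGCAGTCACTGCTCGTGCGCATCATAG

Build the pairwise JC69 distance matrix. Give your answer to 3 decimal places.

d(seq1,seq2) = 0.777, d(seq1,seq3) = 0.422, d(seq2,seq3) = 0.777

seq1–seq2: 15/31 sites differ → p ≈ 0.483871, d = −0.75 ln(1 − 0.645161) = 0.777068 ≈ 0.777.
seq1–seq3: 10/31 sites differ → p ≈ 0.322581, d = −0.75 ln(1 − 0.430108) = 0.421731 ≈ 0.422.
seq2–seq3: 15/31 sites differ → p ≈ 0.483871, d = −0.75 ln(1 − 0.645161) = 0.777068 ≈ 0.777.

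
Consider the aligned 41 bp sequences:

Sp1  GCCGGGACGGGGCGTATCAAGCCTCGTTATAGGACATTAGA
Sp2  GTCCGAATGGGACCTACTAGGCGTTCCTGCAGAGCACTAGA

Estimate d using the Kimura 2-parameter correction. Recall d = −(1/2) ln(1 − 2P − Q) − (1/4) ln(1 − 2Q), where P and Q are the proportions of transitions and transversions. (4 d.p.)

Of 41 sites, 14 differences are transitions and 4 are transversions, so P = 14/41 ≈ 0.341463 and Q = 4/41 ≈ 0.097561.
Under the Kimura two-parameter model, d = −½ ln(1 − 2P − Q) − ¼ ln(1 − 2Q).
1 − 2P − Q = 0.219513, giving −½ ln(0.219513) = 0.758172.
1 − 2Q = 0.804878, giving −¼ ln(0.804878) = 0.054266.
d = 0.758172 + 0.054266 = 0.812438.

0.8124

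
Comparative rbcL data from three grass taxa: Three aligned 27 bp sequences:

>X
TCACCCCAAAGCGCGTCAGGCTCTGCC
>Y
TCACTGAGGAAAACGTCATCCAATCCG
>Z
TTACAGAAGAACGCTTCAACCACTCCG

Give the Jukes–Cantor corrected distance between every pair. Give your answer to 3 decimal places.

d(X,Y) = 0.882, d(X,Z) = 0.673, d(Y,Z) = 0.377

X–Y: 14/27 sites differ → p ≈ 0.518519, d = −0.75 ln(1 − 0.691359) = 0.881682 ≈ 0.882.
X–Z: 12/27 sites differ → p ≈ 0.444444, d = −0.75 ln(1 − 0.592592) = 0.673455 ≈ 0.673.
Y–Z: 8/27 sites differ → p ≈ 0.296296, d = −0.75 ln(1 − 0.395061) = 0.376971 ≈ 0.377.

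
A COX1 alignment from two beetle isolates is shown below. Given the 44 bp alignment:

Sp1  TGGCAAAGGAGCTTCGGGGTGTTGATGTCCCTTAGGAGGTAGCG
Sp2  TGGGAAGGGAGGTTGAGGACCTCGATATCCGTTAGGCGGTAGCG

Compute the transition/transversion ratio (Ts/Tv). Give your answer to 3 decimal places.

Transitions are A↔G and C↔T; transversions are all other mismatches.
Transitions: 6. Transversions: 6.
R = 6/6 = 1.000.

1.000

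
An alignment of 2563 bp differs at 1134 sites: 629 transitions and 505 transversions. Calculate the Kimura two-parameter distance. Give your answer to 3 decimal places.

P = 629/2563 ≈ 0.245416 and Q = 505/2563 ≈ 0.197035.
Under the Kimura two-parameter model, d = −½ ln(1 − 2P − Q) − ¼ ln(1 − 2Q).
1 − 2P − Q = 0.312133, giving −½ ln(0.312133) = 0.582163.
1 − 2Q = 0.60593, giving −¼ ln(0.60593) = 0.125248.
d = 0.582163 + 0.125248 = 0.707411.

0.707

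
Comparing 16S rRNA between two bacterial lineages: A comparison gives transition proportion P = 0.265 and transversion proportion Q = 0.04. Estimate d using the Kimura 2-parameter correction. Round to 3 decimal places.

0.443

Under the Kimura two-parameter model, d = −½ ln(1 − 2P − Q) − ¼ ln(1 − 2Q).
1 − 2P − Q = 0.43, giving −½ ln(0.43) = 0.421985.
1 − 2Q = 0.92, giving −¼ ln(0.92) = 0.020845.
d = 0.421985 + 0.020845 = 0.442830.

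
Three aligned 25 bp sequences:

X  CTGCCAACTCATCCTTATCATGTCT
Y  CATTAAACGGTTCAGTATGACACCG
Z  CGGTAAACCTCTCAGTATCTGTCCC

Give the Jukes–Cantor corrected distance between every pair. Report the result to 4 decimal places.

d(X,Y) = 1.0298, d(X,Z) = 0.8865, d(Y,Z) = 0.5716

X–Y: 14/25 sites differ → p = 0.56, d = −0.75 ln(1 − 0.746667) = 1.029788 ≈ 1.0298.
X–Z: 13/25 sites differ → p = 0.52, d = −0.75 ln(1 − 0.693333) = 0.886495 ≈ 0.8865.
Y–Z: 10/25 sites differ → p = 0.4, d = −0.75 ln(1 − 0.533333) = 0.571605 ≈ 0.5716.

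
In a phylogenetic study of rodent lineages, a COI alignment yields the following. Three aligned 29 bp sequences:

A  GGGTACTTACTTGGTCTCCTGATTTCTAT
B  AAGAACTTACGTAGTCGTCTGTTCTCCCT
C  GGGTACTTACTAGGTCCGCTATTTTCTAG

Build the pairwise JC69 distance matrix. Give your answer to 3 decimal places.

A–B: 11/29 sites differ → p ≈ 0.37931, d = −0.75 ln(1 − 0.505747) = 0.528531 ≈ 0.529.
A–C: 6/29 sites differ → p ≈ 0.206897, d = −0.75 ln(1 − 0.275863) = 0.242081 ≈ 0.242.
B–C: 13/29 sites differ → p ≈ 0.448276, d = −0.75 ln(1 − 0.597701) = 0.682920 ≈ 0.683.

d(A,B) = 0.529, d(A,C) = 0.242, d(B,C) = 0.683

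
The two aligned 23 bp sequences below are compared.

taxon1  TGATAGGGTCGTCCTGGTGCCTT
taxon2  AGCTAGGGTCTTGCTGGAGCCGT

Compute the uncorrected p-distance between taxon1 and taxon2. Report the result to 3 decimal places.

The sequences differ at 6 of 23 positions (sites 1, 3, 11, 13, 18, 22).
p = 6/23 = 0.260869… ≈ 0.261 (to 3 d.p.).

0.261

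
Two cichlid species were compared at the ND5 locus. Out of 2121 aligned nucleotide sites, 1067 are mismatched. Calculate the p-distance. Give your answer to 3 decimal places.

p = 1067/2121 = 0.503064… ≈ 0.503 (to 3 d.p.).

0.503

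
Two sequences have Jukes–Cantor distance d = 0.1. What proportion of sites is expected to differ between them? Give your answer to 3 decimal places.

0.094

p = (3/4)(1 − e^(−4d/3)) = 0.75 × (1 − e^(-0.133333)) = 0.75 × (1 − 0.875174) = 0.093620.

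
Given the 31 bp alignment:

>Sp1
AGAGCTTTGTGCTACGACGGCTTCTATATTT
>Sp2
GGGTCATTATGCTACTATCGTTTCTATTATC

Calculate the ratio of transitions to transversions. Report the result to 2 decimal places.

1.00

Transitions are A↔G and C↔T; transversions are all other mismatches.
Transitions: 6. Transversions: 6.
R = 6/6 = 1.00.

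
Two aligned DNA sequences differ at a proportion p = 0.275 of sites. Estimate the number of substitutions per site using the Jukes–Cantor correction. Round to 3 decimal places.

d = −(3/4) ln(1 − 4p/3) = −0.75 ln(1 − 0.366667) = −0.75 ln(0.633333)
  = −0.75 × (-0.456759) = 0.342569 substitutions/site.

0.343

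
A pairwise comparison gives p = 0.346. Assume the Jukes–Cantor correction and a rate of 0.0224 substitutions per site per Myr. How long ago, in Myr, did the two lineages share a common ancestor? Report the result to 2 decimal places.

10.36

d = −(3/4) ln(1 − 4p/3) = −0.75 ln(1 − 0.461333) = −0.75 ln(0.538667)
  = −0.75 × (-0.618658) = 0.463994 substitutions/site.
Under a molecular clock d = 2μt, so t = d/(2μ) = 0.463994 / (2 × 0.0224) = 10.36 Myr.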